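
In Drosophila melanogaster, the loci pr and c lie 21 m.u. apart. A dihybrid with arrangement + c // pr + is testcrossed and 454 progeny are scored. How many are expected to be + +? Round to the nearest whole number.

48

A map distance of 21 m.u. corresponds to a recombination frequency of 0.210.
The F1 is + c / pr +, so + + is a recombinant gamete class with expected frequency r/2 = 0.210/2 = 0.1050.
Expected number = 0.1050 × 454 = 47.67 ≈ 48.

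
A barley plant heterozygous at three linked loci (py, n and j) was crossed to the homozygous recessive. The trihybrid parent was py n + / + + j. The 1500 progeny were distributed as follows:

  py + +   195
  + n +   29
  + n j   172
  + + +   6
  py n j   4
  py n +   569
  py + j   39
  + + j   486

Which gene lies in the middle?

The two rarest classes, py n j and + + +, are the double crossovers. Comparing them with the parentals, only the j allele has switched, so j is the middle locus and the order is n – j – py.

j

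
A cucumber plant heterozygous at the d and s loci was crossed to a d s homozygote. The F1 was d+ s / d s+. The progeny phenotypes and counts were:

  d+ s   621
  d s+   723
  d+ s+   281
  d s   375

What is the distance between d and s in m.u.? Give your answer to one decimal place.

32.8 m.u.

The recombinant classes are d+ s+ and d s: 281 + 375 = 656.
Recombination frequency = 656/2000 = 0.3280 ≈ 32.8%, i.e. 32.8 m.u.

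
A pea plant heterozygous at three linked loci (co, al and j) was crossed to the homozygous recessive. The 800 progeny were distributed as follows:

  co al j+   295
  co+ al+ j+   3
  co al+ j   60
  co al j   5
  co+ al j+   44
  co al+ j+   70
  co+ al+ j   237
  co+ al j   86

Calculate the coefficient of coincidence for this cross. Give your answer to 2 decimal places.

0.35

The two most frequent reciprocal classes, co al j+ and co+ al+ j, are the parental types, so the F1 was co al j+ / co+ al+ j.
The two rarest classes, co al j and co+ al+ j+, are the double crossovers. Comparing them with the parentals, only the j allele has switched, so j is the middle locus and the order is co – j – al.
co–j: (104 + 8)/800 = 0.1400; j–al: (156 + 8)/800 = 0.2050.
Expected DCO frequency = 0.1400 × 0.2050 ≈ 0.02870; observed = 8/800 ≈ 0.01000.
Coefficient of coincidence = 0.01000/0.02870 ≈ 0.35.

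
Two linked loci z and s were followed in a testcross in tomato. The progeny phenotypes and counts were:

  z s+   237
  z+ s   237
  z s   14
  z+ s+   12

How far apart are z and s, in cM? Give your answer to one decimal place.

The two most frequent classes, z+ s (237) and z s+ (237), are the parental types, so the F1 was z+ s / z s+.
The recombinant classes are z+ s+ and z s: 12 + 14 = 26.
Recombination frequency = 26/500 = 0.0520 ≈ 5.2%, i.e. 5.2 cM.

5.2 cM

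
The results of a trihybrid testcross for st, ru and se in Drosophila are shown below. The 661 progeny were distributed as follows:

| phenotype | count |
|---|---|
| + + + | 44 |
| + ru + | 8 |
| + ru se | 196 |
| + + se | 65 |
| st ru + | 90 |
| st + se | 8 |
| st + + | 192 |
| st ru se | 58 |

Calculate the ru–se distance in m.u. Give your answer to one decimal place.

25.9 m.u.

The two most frequent reciprocal classes, + ru se and st + +, are the parental types, so the F1 was + ru se / st + +.
The two rarest classes, + ru + and st + se, are the double crossovers. Comparing them with the parentals, only the se allele has switched, so se is the middle locus and the order is ru – se – st.
Crossovers in the ru–se interval produce the single-crossover classes + + se and st ru + (65 + 90 = 155) plus the double crossovers (16).
RF(ru–se) = (155 + 16) / 661 = 171/661 = 0.2587 → 25.9 m.u.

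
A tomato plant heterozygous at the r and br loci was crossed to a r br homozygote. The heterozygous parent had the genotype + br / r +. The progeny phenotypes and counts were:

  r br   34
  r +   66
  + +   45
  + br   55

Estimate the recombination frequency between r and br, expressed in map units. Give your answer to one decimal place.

The recombinant classes are + + and r br: 45 + 34 = 79.
Recombination frequency = 79/200 = 0.3950 ≈ 39.5%, i.e. 39.5 map units.

39.5 map units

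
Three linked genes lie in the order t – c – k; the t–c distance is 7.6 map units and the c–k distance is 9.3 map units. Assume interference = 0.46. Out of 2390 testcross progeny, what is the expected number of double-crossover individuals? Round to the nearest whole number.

9

Map distances give recombination frequencies of 0.076 and 0.093 for the two intervals.
With interference 0.46 (so coincidence = 0.54), expected double-crossover frequency = 0.076 × 0.093 × 0.54 = 0.00382.
Expected number = 0.00382 × 2390 = 9.12 ≈ 9.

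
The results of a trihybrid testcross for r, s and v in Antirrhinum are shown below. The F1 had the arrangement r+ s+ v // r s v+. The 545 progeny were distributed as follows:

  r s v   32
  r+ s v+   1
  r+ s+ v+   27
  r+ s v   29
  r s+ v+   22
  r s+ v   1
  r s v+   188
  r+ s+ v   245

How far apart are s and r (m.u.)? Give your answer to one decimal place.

The two rarest classes, r s+ v and r+ s v+, are the double crossovers. Comparing them with the parentals, only the r allele has switched, so r is the middle locus and the order is v – r – s.
Crossovers in the r–s interval produce the single-crossover classes r+ s v and r s+ v+ (29 + 22 = 51) plus the double crossovers (2).
RF(r–s) = (51 + 2) / 545 = 53/545 = 0.0972 → 9.7 m.u.

9.7 m.u.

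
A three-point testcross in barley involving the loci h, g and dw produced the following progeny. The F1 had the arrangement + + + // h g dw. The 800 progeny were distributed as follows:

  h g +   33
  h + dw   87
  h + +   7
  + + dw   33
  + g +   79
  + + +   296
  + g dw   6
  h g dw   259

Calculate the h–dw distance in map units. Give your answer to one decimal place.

9.9 map units

The two rarest classes, h + + and + g dw, are the double crossovers. Comparing them with the parentals, only the h allele has switched, so h is the middle locus and the order is dw – h – g.
Crossovers in the dw–h interval produce the single-crossover classes + + dw and h g + (33 + 33 = 66) plus the double crossovers (13).
RF(dw–h) = (66 + 13) / 800 = 79/800 = 0.0988 → 9.9 map units.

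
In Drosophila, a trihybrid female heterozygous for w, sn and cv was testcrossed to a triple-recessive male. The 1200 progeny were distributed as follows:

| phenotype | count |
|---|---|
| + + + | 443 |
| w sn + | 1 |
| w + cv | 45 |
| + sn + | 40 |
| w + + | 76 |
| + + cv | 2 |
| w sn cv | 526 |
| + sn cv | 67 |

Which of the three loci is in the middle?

The two most frequent reciprocal classes, + + + and w sn cv, are the parental types, so the F1 was + + + / w sn cv.
The two rarest classes, + + cv and w sn +, are the double crossovers. Comparing them with the parentals, only the cv allele has switched, so cv is the middle locus and the order is w – cv – sn.

cv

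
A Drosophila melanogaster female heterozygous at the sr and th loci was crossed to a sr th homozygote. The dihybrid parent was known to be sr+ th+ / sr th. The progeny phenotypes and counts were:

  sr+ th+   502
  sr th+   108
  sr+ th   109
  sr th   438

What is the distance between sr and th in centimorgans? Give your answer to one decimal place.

18.8 centimorgans

The recombinant classes are sr+ th and sr th+: 109 + 108 = 217.
Recombination frequency = 217/1157 = 0.1876 ≈ 18.8%, i.e. 18.8 centimorgans.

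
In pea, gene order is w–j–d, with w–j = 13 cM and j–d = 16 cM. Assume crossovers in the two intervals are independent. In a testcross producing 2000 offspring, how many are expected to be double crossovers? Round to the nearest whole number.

Map distances give recombination frequencies of 0.130 and 0.160 for the two intervals.
With no interference, expected double-crossover frequency = 0.130 × 0.160 = 0.02080.
Expected number = 0.02080 × 2000 = 41.60 ≈ 42.

42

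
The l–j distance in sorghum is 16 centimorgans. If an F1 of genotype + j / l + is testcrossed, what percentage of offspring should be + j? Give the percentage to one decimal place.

A map distance of 16 centimorgans corresponds to a recombination frequency of 0.160.
The F1 is + j / l +, so + j is a parental gamete class with expected frequency (1 − r)/2 = 0.840/2 = 0.4200.
That is 0.4200 = 42.0% of the progeny.

42.0%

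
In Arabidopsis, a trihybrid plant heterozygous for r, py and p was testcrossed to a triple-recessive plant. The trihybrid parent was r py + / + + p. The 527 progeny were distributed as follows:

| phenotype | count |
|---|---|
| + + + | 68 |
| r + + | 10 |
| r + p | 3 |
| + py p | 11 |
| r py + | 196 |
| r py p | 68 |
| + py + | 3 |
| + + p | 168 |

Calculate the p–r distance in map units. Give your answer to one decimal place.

26.9 map units

The two rarest classes, + py + and r + p, are the double crossovers. Comparing them with the parentals, only the r allele has switched, so r is the middle locus and the order is py – r – p.
Crossovers in the r–p interval produce the single-crossover classes r py p and + + + (68 + 68 = 136) plus the double crossovers (6).
RF(r–p) = (136 + 6) / 527 = 142/527 = 0.2694 → 26.9 map units.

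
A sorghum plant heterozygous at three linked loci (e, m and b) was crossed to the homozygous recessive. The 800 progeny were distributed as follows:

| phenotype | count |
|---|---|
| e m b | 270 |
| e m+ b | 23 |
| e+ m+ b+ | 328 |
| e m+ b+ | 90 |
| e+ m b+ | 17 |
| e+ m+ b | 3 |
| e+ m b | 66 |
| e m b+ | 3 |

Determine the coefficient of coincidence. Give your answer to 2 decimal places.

0.64

The two most frequent reciprocal classes, e m b and e+ m+ b+, are the parental types, so the F1 was e m b / e+ m+ b+.
The two rarest classes, e m b+ and e+ m+ b, are the double crossovers. Comparing them with the parentals, only the b allele has switched, so b is the middle locus and the order is e – b – m.
e–b: (156 + 6)/800 = 0.2025; b–m: (40 + 6)/800 = 0.0575.
Expected DCO frequency = 0.2025 × 0.0575 ≈ 0.01164; observed = 6/800 ≈ 0.00750.
Coefficient of coincidence = 0.00750/0.01164 ≈ 0.64.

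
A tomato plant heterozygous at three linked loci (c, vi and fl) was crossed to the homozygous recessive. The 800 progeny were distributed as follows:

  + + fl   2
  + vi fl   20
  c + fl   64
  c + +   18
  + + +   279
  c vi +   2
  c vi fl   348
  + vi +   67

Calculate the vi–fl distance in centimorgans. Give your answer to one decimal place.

The two most frequent reciprocal classes, + + + and c vi fl, are the parental types, so the F1 was + + + / c vi fl.
The two rarest classes, + + fl and c vi +, are the double crossovers. Comparing them with the parentals, only the fl allele has switched, so fl is the middle locus and the order is vi – fl – c.
Crossovers in the vi–fl interval produce the single-crossover classes + vi + and c + fl (67 + 64 = 131) plus the double crossovers (4).
RF(vi–fl) = (131 + 4) / 800 = 135/800 = 0.1688 → 16.9 centimorgans.

16.9 centimorgans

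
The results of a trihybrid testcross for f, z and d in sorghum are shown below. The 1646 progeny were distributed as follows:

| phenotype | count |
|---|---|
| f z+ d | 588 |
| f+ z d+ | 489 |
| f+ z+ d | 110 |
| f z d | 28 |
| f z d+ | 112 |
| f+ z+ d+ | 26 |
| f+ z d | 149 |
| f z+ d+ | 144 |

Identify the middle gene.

The two most frequent reciprocal classes, f z+ d and f+ z d+, are the parental types, so the F1 was f z+ d / f+ z d+.
The two rarest classes, f z d and f+ z+ d+, are the double crossovers. Comparing them with the parentals, only the z allele has switched, so z is the middle locus and the order is f – z – d.

z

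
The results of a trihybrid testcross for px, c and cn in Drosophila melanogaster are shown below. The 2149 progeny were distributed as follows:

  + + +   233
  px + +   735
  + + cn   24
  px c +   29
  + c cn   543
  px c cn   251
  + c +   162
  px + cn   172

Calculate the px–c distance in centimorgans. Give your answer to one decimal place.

25.0 centimorgans

The two most frequent reciprocal classes, px + + and + c cn, are the parental types, so the F1 was px + + / + c cn.
The two rarest classes, px c + and + + cn, are the double crossovers. Comparing them with the parentals, only the c allele has switched, so c is the middle locus and the order is cn – c – px.
Crossovers in the c–px interval produce the single-crossover classes + + + and px c cn (233 + 251 = 484) plus the double crossovers (53).
RF(c–px) = (484 + 53) / 2149 = 537/2149 = 0.2499 → 25.0 centimorgans.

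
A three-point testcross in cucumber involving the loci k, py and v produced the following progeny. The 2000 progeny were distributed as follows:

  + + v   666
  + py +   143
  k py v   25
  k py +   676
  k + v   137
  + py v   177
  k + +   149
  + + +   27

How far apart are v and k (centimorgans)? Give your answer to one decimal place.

The two most frequent reciprocal classes, k py + and + + v, are the parental types, so the F1 was k py + / + + v.
The two rarest classes, k py v and + + +, are the double crossovers. Comparing them with the parentals, only the v allele has switched, so v is the middle locus and the order is py – v – k.
Crossovers in the v–k interval produce the single-crossover classes + py + and k + v (143 + 137 = 280) plus the double crossovers (52).
RF(v–k) = (280 + 52) / 2000 = 332/2000 = 0.1660 → 16.6 centimorgans.

16.6 centimorgans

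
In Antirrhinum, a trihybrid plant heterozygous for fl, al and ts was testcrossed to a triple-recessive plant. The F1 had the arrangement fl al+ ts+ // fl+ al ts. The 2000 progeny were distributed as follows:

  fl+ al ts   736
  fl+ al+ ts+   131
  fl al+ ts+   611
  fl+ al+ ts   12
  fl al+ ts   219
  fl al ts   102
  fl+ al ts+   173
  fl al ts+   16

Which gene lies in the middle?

al

The two rarest classes, fl al ts+ and fl+ al+ ts, are the double crossovers. Comparing them with the parentals, only the al allele has switched, so al is the middle locus and the order is ts – al – fl.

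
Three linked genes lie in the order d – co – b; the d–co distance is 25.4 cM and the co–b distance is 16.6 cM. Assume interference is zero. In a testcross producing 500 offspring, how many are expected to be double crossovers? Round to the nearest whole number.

21

Map distances give recombination frequencies of 0.254 and 0.166 for the two intervals.
With no interference, expected double-crossover frequency = 0.254 × 0.166 = 0.04216.
Expected number = 0.04216 × 500 = 21.08 ≈ 21.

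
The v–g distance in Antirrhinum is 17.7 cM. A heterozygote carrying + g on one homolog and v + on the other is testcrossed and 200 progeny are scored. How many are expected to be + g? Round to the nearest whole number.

82

A map distance of 17.7 cM corresponds to a recombination frequency of 0.177.
The F1 is + g / v +, so + g is a parental gamete class with expected frequency (1 − r)/2 = 0.823/2 = 0.4115.
Expected number = 0.4115 × 200 = 82.30 ≈ 82.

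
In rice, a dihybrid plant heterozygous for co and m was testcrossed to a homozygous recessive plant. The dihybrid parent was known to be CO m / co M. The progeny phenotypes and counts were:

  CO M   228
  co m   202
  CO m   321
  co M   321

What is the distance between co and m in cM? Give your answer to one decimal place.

40.1 cM

The recombinant classes are CO M and co m: 228 + 202 = 430.
Recombination frequency = 430/1072 = 0.4011 ≈ 40.1%, i.e. 40.1 cM.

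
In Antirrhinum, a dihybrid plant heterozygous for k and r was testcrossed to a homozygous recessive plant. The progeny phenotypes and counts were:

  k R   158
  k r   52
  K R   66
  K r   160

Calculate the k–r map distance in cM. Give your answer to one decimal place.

27.1 cM

The two most frequent classes, K r (160) and k R (158), are the parental types, so the F1 was K r / k R.
The recombinant classes are K R and k r: 66 + 52 = 118.
Recombination frequency = 118/436 = 0.2706 ≈ 27.1%, i.e. 27.1 cM.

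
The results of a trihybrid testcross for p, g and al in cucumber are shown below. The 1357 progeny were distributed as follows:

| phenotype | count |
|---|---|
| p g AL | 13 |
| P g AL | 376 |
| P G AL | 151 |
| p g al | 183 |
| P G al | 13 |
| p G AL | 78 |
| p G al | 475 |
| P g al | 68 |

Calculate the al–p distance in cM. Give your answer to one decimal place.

The two most frequent reciprocal classes, p G al and P g AL, are the parental types, so the F1 was p G al / P g AL.
The two rarest classes, P G al and p g AL, are the double crossovers. Comparing them with the parentals, only the p allele has switched, so p is the middle locus and the order is g – p – al.
Crossovers in the p–al interval produce the single-crossover classes p G AL and P g al (78 + 68 = 146) plus the double crossovers (26).
RF(p–al) = (146 + 26) / 1357 = 172/1357 = 0.1268 → 12.7 cM.

12.7 cM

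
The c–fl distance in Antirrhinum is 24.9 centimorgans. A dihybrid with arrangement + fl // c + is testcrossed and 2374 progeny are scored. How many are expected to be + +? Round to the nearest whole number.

296

A map distance of 24.9 centimorgans corresponds to a recombination frequency of 0.249.
The F1 is + fl / c +, so + + is a recombinant gamete class with expected frequency r/2 = 0.249/2 = 0.1245.
Expected number = 0.1245 × 2374 = 295.56 ≈ 296.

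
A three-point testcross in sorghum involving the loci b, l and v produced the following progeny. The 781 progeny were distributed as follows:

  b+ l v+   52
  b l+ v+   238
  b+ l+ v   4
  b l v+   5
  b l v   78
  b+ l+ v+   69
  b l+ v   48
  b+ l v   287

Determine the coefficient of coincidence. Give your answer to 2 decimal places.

The two most frequent reciprocal classes, b l+ v+ and b+ l v, are the parental types, so the F1 was b l+ v+ / b+ l v.
The two rarest classes, b l v+ and b+ l+ v, are the double crossovers. Comparing them with the parentals, only the l allele has switched, so l is the middle locus and the order is v – l – b.
v–l: (100 + 9)/781 = 0.1396; l–b: (147 + 9)/781 = 0.1997.
Expected DCO frequency = 0.1396 × 0.1997 ≈ 0.02788; observed = 9/781 ≈ 0.01152.
Coefficient of coincidence = 0.01152/0.02788 ≈ 0.41.

0.41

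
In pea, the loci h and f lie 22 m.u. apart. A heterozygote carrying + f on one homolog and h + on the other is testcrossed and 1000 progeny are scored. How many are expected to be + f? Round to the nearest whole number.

A map distance of 22 m.u. corresponds to a recombination frequency of 0.220.
The F1 is + f / h +, so + f is a parental gamete class with expected frequency (1 − r)/2 = 0.780/2 = 0.3900.
Expected number = 0.3900 × 1000 = 390.00 ≈ 390.

390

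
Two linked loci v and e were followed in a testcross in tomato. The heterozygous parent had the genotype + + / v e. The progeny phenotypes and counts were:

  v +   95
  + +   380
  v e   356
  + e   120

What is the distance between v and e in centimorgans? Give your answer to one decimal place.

The recombinant classes are + e and v +: 120 + 95 = 215.
Recombination frequency = 215/951 = 0.2261 ≈ 22.6%, i.e. 22.6 centimorgans.

22.6 centimorgans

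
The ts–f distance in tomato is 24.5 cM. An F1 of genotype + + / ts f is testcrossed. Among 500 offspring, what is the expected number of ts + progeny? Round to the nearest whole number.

61

A map distance of 24.5 cM corresponds to a recombination frequency of 0.245.
The F1 is + + / ts f, so ts + is a recombinant gamete class with expected frequency r/2 = 0.245/2 = 0.1225.
Expected number = 0.1225 × 500 = 61.25 ≈ 61.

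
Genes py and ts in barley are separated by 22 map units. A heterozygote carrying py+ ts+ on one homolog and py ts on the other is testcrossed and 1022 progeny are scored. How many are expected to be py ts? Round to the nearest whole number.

A map distance of 22 map units corresponds to a recombination frequency of 0.220.
The F1 is py+ ts+ / py ts, so py ts is a parental gamete class with expected frequency (1 − r)/2 = 0.780/2 = 0.3900.
Expected number = 0.3900 × 1022 = 398.58 ≈ 399.

399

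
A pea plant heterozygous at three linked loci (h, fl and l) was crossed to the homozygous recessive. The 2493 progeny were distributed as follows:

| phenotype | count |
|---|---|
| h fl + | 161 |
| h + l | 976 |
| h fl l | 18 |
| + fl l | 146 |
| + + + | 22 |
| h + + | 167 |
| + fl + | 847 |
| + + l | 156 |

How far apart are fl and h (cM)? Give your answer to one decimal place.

14.3 cM

The two most frequent reciprocal classes, h + l and + fl +, are the parental types, so the F1 was h + l / + fl +.
The two rarest classes, h fl l and + + +, are the double crossovers. Comparing them with the parentals, only the fl allele has switched, so fl is the middle locus and the order is h – fl – l.
Crossovers in the h–fl interval produce the single-crossover classes + + l and h fl + (156 + 161 = 317) plus the double crossovers (40).
RF(h–fl) = (317 + 40) / 2493 = 357/2493 = 0.1432 → 14.3 cM.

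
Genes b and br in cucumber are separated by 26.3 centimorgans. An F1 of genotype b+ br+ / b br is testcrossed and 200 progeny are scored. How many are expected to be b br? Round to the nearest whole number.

74

A map distance of 26.3 centimorgans corresponds to a recombination frequency of 0.263.
The F1 is b+ br+ / b br, so b br is a parental gamete class with expected frequency (1 − r)/2 = 0.737/2 = 0.3685.
Expected number = 0.3685 × 200 = 73.70 ≈ 74.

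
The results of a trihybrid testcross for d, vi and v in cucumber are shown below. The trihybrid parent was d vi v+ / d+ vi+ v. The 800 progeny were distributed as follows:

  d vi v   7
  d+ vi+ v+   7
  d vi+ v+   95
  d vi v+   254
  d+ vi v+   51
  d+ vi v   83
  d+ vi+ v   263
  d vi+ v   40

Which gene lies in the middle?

The two rarest classes, d vi v and d+ vi+ v+, are the double crossovers. Comparing them with the parentals, only the v allele has switched, so v is the middle locus and the order is d – v – vi.

v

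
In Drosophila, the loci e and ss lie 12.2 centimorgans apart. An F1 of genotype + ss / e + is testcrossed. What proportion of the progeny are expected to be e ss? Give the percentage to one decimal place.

A map distance of 12.2 centimorgans corresponds to a recombination frequency of 0.122.
The F1 is + ss / e +, so e ss is a recombinant gamete class with expected frequency r/2 = 0.122/2 = 0.0610.
That is 0.0610 = 6.1% of the progeny.

6.1%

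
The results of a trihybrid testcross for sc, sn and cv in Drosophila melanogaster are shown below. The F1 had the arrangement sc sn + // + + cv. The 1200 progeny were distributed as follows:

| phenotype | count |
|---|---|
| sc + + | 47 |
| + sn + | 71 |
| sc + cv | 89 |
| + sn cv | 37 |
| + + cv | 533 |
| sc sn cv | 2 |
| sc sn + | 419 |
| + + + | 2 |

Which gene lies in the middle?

cv

The two rarest classes, sc sn cv and + + +, are the double crossovers. Comparing them with the parentals, only the cv allele has switched, so cv is the middle locus and the order is sc – cv – sn.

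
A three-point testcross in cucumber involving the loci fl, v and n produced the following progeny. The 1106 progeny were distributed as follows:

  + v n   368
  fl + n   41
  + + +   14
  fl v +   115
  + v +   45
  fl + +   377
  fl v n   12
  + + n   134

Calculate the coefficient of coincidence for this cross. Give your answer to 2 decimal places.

The two most frequent reciprocal classes, fl + + and + v n, are the parental types, so the F1 was fl + + / + v n.
The two rarest classes, + + + and fl v n, are the double crossovers. Comparing them with the parentals, only the fl allele has switched, so fl is the middle locus and the order is n – fl – v.
n–fl: (86 + 26)/1106 = 0.1013; fl–v: (249 + 26)/1106 = 0.2486.
Expected DCO frequency = 0.1013 × 0.2486 ≈ 0.02518; observed = 26/1106 ≈ 0.02351.
Coefficient of coincidence = 0.02351/0.02518 ≈ 0.93.

0.93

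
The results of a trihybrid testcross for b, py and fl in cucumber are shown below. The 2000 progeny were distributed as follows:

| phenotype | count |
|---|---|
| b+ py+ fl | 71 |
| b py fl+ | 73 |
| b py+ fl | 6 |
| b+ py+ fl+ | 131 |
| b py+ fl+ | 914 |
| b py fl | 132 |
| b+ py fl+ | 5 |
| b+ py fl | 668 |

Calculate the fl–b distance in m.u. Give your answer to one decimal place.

The two most frequent reciprocal classes, b py+ fl+ and b+ py fl, are the parental types, so the F1 was b py+ fl+ / b+ py fl.
The two rarest classes, b py+ fl and b+ py fl+, are the double crossovers. Comparing them with the parentals, only the fl allele has switched, so fl is the middle locus and the order is b – fl – py.
Crossovers in the b–fl interval produce the single-crossover classes b+ py+ fl+ and b py fl (131 + 132 = 263) plus the double crossovers (11).
RF(b–fl) = (263 + 11) / 2000 = 274/2000 = 0.1370 → 13.7 m.u.

13.7 m.u.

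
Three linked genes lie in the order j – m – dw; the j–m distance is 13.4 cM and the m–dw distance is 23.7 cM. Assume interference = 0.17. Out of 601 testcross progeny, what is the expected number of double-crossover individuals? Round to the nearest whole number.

Map distances give recombination frequencies of 0.134 and 0.237 for the two intervals.
With interference 0.17 (so coincidence = 0.83), expected double-crossover frequency = 0.134 × 0.237 × 0.83 = 0.02636.
Expected number = 0.02636 × 601 = 15.84 ≈ 16.

16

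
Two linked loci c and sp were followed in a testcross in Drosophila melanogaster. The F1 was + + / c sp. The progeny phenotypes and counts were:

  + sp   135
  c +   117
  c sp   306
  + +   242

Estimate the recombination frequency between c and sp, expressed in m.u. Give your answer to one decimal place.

The recombinant classes are + sp and c +: 135 + 117 = 252.
Recombination frequency = 252/800 = 0.3150 ≈ 31.5%, i.e. 31.5 m.u.

31.5 m.u.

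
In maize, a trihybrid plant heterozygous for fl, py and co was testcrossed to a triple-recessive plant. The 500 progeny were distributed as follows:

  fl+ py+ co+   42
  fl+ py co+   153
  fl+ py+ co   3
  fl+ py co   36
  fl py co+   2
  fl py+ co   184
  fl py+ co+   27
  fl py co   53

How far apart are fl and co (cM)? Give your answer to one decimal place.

The two most frequent reciprocal classes, fl+ py co+ and fl py+ co, are the parental types, so the F1 was fl+ py co+ / fl py+ co.
The two rarest classes, fl py co+ and fl+ py+ co, are the double crossovers. Comparing them with the parentals, only the fl allele has switched, so fl is the middle locus and the order is co – fl – py.
Crossovers in the co–fl interval produce the single-crossover classes fl+ py co and fl py+ co+ (36 + 27 = 63) plus the double crossovers (5).
RF(co–fl) = (63 + 5) / 500 = 68/500 = 0.1360 → 13.6 cM.

13.6 cM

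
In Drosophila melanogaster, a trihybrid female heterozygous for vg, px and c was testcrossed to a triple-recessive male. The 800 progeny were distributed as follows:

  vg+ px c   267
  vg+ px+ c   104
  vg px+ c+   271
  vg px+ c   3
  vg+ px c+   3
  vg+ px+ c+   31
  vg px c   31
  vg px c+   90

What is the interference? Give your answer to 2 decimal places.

0.65

The two most frequent reciprocal classes, vg px+ c+ and vg+ px c, are the parental types, so the F1 was vg px+ c+ / vg+ px c.
The two rarest classes, vg px+ c and vg+ px c+, are the double crossovers. Comparing them with the parentals, only the c allele has switched, so c is the middle locus and the order is px – c – vg.
px–c: (194 + 6)/800 = 0.2500; c–vg: (62 + 6)/800 = 0.0850.
Expected DCO frequency = 0.2500 × 0.0850 ≈ 0.02125; observed = 6/800 ≈ 0.00750.
Coefficient of coincidence = 0.00750/0.02125 ≈ 0.35; interference = 1 − 0.35 = 0.65.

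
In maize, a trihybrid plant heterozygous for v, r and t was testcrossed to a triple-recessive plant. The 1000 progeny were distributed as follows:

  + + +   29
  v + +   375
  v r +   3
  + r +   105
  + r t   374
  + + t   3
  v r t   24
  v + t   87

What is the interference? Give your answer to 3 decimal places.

0.486

The two most frequent reciprocal classes, v + + and + r t, are the parental types, so the F1 was v + + / + r t.
The two rarest classes, v r + and + + t, are the double crossovers. Comparing them with the parentals, only the r allele has switched, so r is the middle locus and the order is t – r – v.
t–r: (192 + 6)/1000 = 0.1980; r–v: (53 + 6)/1000 = 0.0590.
Expected DCO frequency = 0.1980 × 0.0590 ≈ 0.01168; observed = 6/1000 ≈ 0.00600.
Coefficient of coincidence = 0.00600/0.01168 ≈ 0.514; interference = 1 − 0.514 = 0.486.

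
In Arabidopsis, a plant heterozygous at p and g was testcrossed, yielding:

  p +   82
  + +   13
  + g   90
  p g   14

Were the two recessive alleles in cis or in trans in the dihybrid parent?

trans

The two most frequent classes are + g (90) and p + (82); these are the parental (non-recombinant) types.
So the F1 carried + g on one chromosome and p + on the other — the recessive alleles are on opposite chromosomes (trans / repulsion).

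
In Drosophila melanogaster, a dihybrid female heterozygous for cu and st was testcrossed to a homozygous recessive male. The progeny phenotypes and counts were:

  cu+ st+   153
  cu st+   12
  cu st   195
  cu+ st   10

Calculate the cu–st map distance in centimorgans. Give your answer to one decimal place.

5.9 centimorgans

The two most frequent classes, cu+ st+ (153) and cu st (195), are the parental types, so the F1 was cu+ st+ / cu st.
The recombinant classes are cu+ st and cu st+: 10 + 12 = 22.
Recombination frequency = 22/370 = 0.0595 ≈ 5.9%, i.e. 5.9 centimorgans.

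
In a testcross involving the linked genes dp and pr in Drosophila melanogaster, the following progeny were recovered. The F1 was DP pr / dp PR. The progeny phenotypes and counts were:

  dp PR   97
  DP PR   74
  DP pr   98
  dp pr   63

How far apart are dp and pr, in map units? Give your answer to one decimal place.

41.3 map units

The recombinant classes are DP PR and dp pr: 74 + 63 = 137.
Recombination frequency = 137/332 = 0.4127 ≈ 41.3%, i.e. 41.3 map units.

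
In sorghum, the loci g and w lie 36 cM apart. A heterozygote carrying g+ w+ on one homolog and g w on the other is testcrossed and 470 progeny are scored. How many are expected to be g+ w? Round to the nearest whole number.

85

A map distance of 36 cM corresponds to a recombination frequency of 0.360.
The F1 is g+ w+ / g w, so g+ w is a recombinant gamete class with expected frequency r/2 = 0.360/2 = 0.1800.
Expected number = 0.1800 × 470 = 84.60 ≈ 85.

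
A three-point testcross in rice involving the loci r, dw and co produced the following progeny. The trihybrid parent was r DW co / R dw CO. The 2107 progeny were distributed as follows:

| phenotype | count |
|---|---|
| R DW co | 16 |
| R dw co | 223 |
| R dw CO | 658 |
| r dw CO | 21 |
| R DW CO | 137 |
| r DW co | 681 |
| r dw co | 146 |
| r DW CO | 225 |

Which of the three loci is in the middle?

r

The two rarest classes, R DW co and r dw CO, are the double crossovers. Comparing them with the parentals, only the r allele has switched, so r is the middle locus and the order is co – r – dw.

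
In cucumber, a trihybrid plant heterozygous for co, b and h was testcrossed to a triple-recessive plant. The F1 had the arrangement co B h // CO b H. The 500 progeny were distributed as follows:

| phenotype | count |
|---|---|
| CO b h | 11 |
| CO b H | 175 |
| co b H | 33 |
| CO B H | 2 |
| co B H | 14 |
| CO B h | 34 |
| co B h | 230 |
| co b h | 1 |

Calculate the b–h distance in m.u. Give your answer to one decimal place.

5.6 m.u.

The two rarest classes, co b h and CO B H, are the double crossovers. Comparing them with the parentals, only the b allele has switched, so b is the middle locus and the order is h – b – co.
Crossovers in the h–b interval produce the single-crossover classes co B H and CO b h (14 + 11 = 25) plus the double crossovers (3).
RF(h–b) = (25 + 3) / 500 = 28/500 = 0.0560 → 5.6 m.u.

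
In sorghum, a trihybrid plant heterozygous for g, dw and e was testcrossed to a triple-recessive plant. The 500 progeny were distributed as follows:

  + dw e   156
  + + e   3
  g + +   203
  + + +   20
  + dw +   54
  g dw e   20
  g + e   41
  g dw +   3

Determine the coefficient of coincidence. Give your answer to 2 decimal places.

0.65

The two most frequent reciprocal classes, + dw e and g + +, are the parental types, so the F1 was + dw e / g + +.
The two rarest classes, + + e and g dw +, are the double crossovers. Comparing them with the parentals, only the dw allele has switched, so dw is the middle locus and the order is e – dw – g.
e–dw: (95 + 6)/500 = 0.2020; dw–g: (40 + 6)/500 = 0.0920.
Expected DCO frequency = 0.2020 × 0.0920 ≈ 0.01858; observed = 6/500 ≈ 0.01200.
Coefficient of coincidence = 0.01200/0.01858 ≈ 0.65.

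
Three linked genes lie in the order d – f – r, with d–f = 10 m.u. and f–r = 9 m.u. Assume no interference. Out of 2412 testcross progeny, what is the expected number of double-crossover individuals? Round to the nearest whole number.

22

Map distances give recombination frequencies of 0.100 and 0.090 for the two intervals.
With no interference, expected double-crossover frequency = 0.100 × 0.090 = 0.00900.
Expected number = 0.00900 × 2412 = 21.71 ≈ 22.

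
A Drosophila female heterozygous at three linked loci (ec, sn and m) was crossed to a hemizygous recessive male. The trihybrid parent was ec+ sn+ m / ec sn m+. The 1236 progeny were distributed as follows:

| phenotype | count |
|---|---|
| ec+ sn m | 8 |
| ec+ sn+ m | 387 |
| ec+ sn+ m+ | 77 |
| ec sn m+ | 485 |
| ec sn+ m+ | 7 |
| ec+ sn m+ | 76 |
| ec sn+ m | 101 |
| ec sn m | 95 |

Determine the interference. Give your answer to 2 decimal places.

0.48

The two rarest classes, ec+ sn m and ec sn+ m+, are the double crossovers. Comparing them with the parentals, only the sn allele has switched, so sn is the middle locus and the order is ec – sn – m.
ec–sn: (177 + 15)/1236 = 0.1553; sn–m: (172 + 15)/1236 = 0.1513.
Expected DCO frequency = 0.1553 × 0.1513 ≈ 0.02350; observed = 15/1236 ≈ 0.01214.
Coefficient of coincidence = 0.01214/0.02350 ≈ 0.52; interference = 1 − 0.52 = 0.48.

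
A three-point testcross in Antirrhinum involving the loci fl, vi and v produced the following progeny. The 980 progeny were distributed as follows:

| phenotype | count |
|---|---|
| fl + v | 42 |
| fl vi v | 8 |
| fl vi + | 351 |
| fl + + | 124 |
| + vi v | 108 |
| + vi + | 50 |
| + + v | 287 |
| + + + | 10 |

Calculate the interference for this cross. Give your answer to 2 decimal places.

0.36

The two most frequent reciprocal classes, + + v and fl vi +, are the parental types, so the F1 was + + v / fl vi +.
The two rarest classes, + + + and fl vi v, are the double crossovers. Comparing them with the parentals, only the v allele has switched, so v is the middle locus and the order is vi – v – fl.
vi–v: (232 + 18)/980 = 0.2551; v–fl: (92 + 18)/980 = 0.1122.
Expected DCO frequency = 0.2551 × 0.1122 ≈ 0.02862; observed = 18/980 ≈ 0.01837.
Coefficient of coincidence = 0.01837/0.02862 ≈ 0.64; interference = 1 − 0.64 = 0.36.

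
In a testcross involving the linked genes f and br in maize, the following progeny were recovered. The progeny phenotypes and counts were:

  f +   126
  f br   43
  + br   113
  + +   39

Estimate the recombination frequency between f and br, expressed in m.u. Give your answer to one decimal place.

The two most frequent classes, + br (113) and f + (126), are the parental types, so the F1 was + br / f +.
The recombinant classes are + + and f br: 39 + 43 = 82.
Recombination frequency = 82/321 = 0.2555 ≈ 25.5%, i.e. 25.5 m.u.

25.5 m.u.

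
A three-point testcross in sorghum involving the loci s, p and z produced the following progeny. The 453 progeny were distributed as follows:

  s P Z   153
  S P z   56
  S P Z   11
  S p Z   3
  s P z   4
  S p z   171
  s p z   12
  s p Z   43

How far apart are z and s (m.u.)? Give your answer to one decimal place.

6.6 m.u.

The two most frequent reciprocal classes, s P Z and S p z, are the parental types, so the F1 was s P Z / S p z.
The two rarest classes, s P z and S p Z, are the double crossovers. Comparing them with the parentals, only the z allele has switched, so z is the middle locus and the order is s – z – p.
Crossovers in the s–z interval produce the single-crossover classes S P Z and s p z (11 + 12 = 23) plus the double crossovers (7).
RF(s–z) = (23 + 7) / 453 = 30/453 = 0.0662 → 6.6 m.u.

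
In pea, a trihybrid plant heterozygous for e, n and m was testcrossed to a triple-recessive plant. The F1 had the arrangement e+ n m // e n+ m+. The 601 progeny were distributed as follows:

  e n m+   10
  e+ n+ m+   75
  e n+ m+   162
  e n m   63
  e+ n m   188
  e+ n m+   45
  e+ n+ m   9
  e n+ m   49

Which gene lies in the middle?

The two rarest classes, e+ n+ m and e n m+, are the double crossovers. Comparing them with the parentals, only the n allele has switched, so n is the middle locus and the order is e – n – m.

n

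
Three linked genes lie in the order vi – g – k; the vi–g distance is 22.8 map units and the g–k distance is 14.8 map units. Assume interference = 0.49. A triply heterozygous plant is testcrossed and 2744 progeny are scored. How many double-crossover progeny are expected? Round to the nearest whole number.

47

Map distances give recombination frequencies of 0.228 and 0.148 for the two intervals.
With interference 0.49 (so coincidence = 0.51), expected double-crossover frequency = 0.228 × 0.148 × 0.51 = 0.01721.
Expected number = 0.01721 × 2744 = 47.22 ≈ 47.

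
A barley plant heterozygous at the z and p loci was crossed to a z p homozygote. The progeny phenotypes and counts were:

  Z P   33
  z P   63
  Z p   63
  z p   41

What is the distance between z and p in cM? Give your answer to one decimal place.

37.0 cM

The two most frequent classes, Z p (63) and z P (63), are the parental types, so the F1 was Z p / z P.
The recombinant classes are Z P and z p: 33 + 41 = 74.
Recombination frequency = 74/200 = 0.3700 ≈ 37.0%, i.e. 37.0 cM.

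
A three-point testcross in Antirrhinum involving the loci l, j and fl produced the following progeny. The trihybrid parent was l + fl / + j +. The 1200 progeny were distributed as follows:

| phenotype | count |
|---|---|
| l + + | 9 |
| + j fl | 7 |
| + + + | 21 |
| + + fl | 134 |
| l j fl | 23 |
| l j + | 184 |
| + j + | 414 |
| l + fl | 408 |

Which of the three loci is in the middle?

fl

The two rarest classes, l + + and + j fl, are the double crossovers. Comparing them with the parentals, only the fl allele has switched, so fl is the middle locus and the order is l – fl – j.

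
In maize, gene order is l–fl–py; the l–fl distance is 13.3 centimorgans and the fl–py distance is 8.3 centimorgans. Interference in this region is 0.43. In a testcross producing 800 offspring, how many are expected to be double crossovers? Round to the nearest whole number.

Map distances give recombination frequencies of 0.133 and 0.083 for the two intervals.
With interference 0.43 (so coincidence = 0.57), expected double-crossover frequency = 0.133 × 0.083 × 0.57 = 0.00629.
Expected number = 0.00629 × 800 = 5.03 ≈ 5.

5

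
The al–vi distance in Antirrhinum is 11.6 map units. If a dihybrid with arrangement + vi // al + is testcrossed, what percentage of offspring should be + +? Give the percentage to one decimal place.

5.8%

A map distance of 11.6 map units corresponds to a recombination frequency of 0.116.
The F1 is + vi / al +, so + + is a recombinant gamete class with expected frequency r/2 = 0.116/2 = 0.0580.
That is 0.0580 = 5.8% of the progeny.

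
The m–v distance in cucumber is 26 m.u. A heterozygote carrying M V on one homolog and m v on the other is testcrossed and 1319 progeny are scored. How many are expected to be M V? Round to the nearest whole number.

488

A map distance of 26 m.u. corresponds to a recombination frequency of 0.260.
The F1 is M V / m v, so M V is a parental gamete class with expected frequency (1 − r)/2 = 0.740/2 = 0.3700.
Expected number = 0.3700 × 1319 = 488.03 ≈ 488.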